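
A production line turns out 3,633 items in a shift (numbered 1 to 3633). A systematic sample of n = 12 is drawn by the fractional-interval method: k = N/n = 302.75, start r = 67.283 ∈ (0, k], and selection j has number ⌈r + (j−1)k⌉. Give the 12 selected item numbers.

j=1: r + 0k = 67.283 → ⌈·⌉ = 68
j=2: r + 1k = 370.033 → ⌈·⌉ = 371
j=3: r + 2k = 672.783 → ⌈·⌉ = 673
j=4: r + 3k = 975.533 → ⌈·⌉ = 976
j=5: r + 4k = 1278.283 → ⌈·⌉ = 1279
j=6: r + 5k = 1581.033 → ⌈·⌉ = 1582
j=7: r + 6k = 1883.783 → ⌈·⌉ = 1884
j=8: r + 7k = 2186.533 → ⌈·⌉ = 2187
j=9: r + 8k = 2489.283 → ⌈·⌉ = 2490
j=10: r + 9k = 2792.033 → ⌈·⌉ = 2793
j=11: r + 10k = 3094.783 → ⌈·⌉ = 3095
j=12: r + 11k = 3397.533 → ⌈·⌉ = 3398

68, 371, 673, 976, 1279, 1582, 1884, 2187, 2490, 2793, 3095, 3398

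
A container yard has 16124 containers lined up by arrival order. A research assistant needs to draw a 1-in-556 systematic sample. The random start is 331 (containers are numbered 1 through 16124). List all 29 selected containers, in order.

331, 887, 1443, 1999, 2555, 3111, 3667, 4223, 4779, 5335, 5891, 6447, 7003, 7559, 8115, 8671, 9227, 9783, 10339, 10895, 11451, 12007, 12563, 13119, 13675, 14231, 14787, 15343, 15899

container 1: 331
container 2: 331 + 556 = 887
container 3: 887 + 556 = 1443
container 4: 1443 + 556 = 1999
container 5: 1999 + 556 = 2555
container 6: 2555 + 556 = 3111
container 7: 3111 + 556 = 3667
container 8: 3667 + 556 = 4223
container 9: 4223 + 556 = 4779
container 10: 4779 + 556 = 5335
container 11: 5335 + 556 = 5891
container 12: 5891 + 556 = 6447
container 13: 6447 + 556 = 7003
container 14: 7003 + 556 = 7559
container 15: 7559 + 556 = 8115
container 16: 8115 + 556 = 8671
container 17: 8671 + 556 = 9227
container 18: 9227 + 556 = 9783
container 19: 9783 + 556 = 10339
container 20: 10339 + 556 = 10895
container 21: 10895 + 556 = 11451
container 22: 11451 + 556 = 12007
container 23: 12007 + 556 = 12563
container 24: 12563 + 556 = 13119
container 25: 13119 + 556 = 13675
container 26: 13675 + 556 = 14231
container 27: 14231 + 556 = 14787
container 28: 14787 + 556 = 15343
container 29: 15343 + 556 = 15899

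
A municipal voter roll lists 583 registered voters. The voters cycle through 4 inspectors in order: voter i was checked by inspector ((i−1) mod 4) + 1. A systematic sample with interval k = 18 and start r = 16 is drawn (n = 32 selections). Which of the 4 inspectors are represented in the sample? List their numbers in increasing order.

2, 4

Consecutive selections differ by k = 18, so their inspector numbers differ by 18 mod 4 = 2.
gcd(18, 4) = 2, so the sample visits 4/2 = 2 distinct residues mod 4.
Start 16 is inspector 4; the inspectors hit are 2, 4.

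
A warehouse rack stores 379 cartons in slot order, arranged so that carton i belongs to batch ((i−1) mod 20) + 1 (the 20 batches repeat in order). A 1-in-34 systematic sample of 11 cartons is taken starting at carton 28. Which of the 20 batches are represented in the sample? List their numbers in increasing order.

2, 4, 6, 8, 10, 12, 14, 16, 18, 20

Consecutive selections differ by k = 34, so their batch numbers differ by 34 mod 20 = 14.
gcd(34, 20) = 2, so the sample visits 20/2 = 10 distinct residues mod 20.
Start 28 is batch 8; the batches hit are 2, 4, 6, 8, 10, 12, 14, 16, 18, 20.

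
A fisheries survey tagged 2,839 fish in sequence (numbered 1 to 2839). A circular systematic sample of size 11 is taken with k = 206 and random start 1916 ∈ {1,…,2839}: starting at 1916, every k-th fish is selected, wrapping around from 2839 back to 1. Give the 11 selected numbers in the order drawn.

Selection 1: 1916
Selection 2: 1916 + 206 = 2122
Selection 3: 2122 + 206 = 2328
Selection 4: 2328 + 206 = 2534
Selection 5: 2534 + 206 = 2740
Selection 6: 2740 + 206 = 2946 → 2946 − 2839 = 107
Selection 7: 107 + 206 = 313
Selection 8: 313 + 206 = 519
Selection 9: 519 + 206 = 725
Selection 10: 725 + 206 = 931
Selection 11: 931 + 206 = 1137

1916, 2122, 2328, 2534, 2740, 107, 313, 519, 725, 931, 1137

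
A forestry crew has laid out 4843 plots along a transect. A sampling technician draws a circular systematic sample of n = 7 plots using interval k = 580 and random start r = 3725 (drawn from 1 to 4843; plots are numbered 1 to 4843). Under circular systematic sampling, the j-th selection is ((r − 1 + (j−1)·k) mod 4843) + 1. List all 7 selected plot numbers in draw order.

3725, 4305, 42, 622, 1202, 1782, 2362

Selection 1: 3725
Selection 2: 3725 + 580 = 4305
Selection 3: 4305 + 580 = 4885 → 4885 − 4843 = 42
Selection 4: 42 + 580 = 622
Selection 5: 622 + 580 = 1202
Selection 6: 1202 + 580 = 1782
Selection 7: 1782 + 580 = 2362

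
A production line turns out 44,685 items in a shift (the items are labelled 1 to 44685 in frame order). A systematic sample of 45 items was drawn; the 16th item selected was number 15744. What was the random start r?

849

k = 44685/45 = 993
r = 15744 − (16−1)×993 = 15744 − 14895 = 849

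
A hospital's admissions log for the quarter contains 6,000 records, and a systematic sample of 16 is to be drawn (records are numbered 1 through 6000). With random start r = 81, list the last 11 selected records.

k = N/n = 6000/16 = 375
6th selection = 81 + 5×375 = 1956
7th: 1956 + 375 = 2331
8th: 2331 + 375 = 2706
9th: 2706 + 375 = 3081
10th: 3081 + 375 = 3456
11th: 3456 + 375 = 3831
12th: 3831 + 375 = 4206
13th: 4206 + 375 = 4581
14th: 4581 + 375 = 4956
15th: 4956 + 375 = 5331
16th: 5331 + 375 = 5706

1956, 2331, 2706, 3081, 3456, 3831, 4206, 4581, 4956, 5331, 5706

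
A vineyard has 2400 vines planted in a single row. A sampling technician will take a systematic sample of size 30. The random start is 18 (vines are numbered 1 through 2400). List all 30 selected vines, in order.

18, 98, 178, 258, 338, 418, 498, 578, 658, 738, 818, 898, 978, 1058, 1138, 1218, 1298, 1378, 1458, 1538, 1618, 1698, 1778, 1858, 1938, 2018, 2098, 2178, 2258, 2338

k = N/n = 2400/30 = 80
vine 1: 18
vine 2: 18 + 80 = 98
vine 3: 98 + 80 = 178
vine 4: 178 + 80 = 258
vine 5: 258 + 80 = 338
vine 6: 338 + 80 = 418
vine 7: 418 + 80 = 498
vine 8: 498 + 80 = 578
vine 9: 578 + 80 = 658
vine 10: 658 + 80 = 738
vine 11: 738 + 80 = 818
vine 12: 818 + 80 = 898
vine 13: 898 + 80 = 978
vine 14: 978 + 80 = 1058
vine 15: 1058 + 80 = 1138
vine 16: 1138 + 80 = 1218
vine 17: 1218 + 80 = 1298
vine 18: 1298 + 80 = 1378
vine 19: 1378 + 80 = 1458
vine 20: 1458 + 80 = 1538
vine 21: 1538 + 80 = 1618
vine 22: 1618 + 80 = 1698
vine 23: 1698 + 80 = 1778
vine 24: 1778 + 80 = 1858
vine 25: 1858 + 80 = 1938
vine 26: 1938 + 80 = 2018
vine 27: 2018 + 80 = 2098
vine 28: 2098 + 80 = 2178
vine 29: 2178 + 80 = 2258
vine 30: 2258 + 80 = 2338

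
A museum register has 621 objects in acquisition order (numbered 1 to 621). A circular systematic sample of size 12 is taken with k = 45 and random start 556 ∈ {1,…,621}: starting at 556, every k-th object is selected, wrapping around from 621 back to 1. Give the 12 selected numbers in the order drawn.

556, 601, 25, 70, 115, 160, 205, 250, 295, 340, 385, 430

Selection 1: 556
Selection 2: 556 + 45 = 601
Selection 3: 601 + 45 = 646 → 646 − 621 = 25
Selection 4: 25 + 45 = 70
Selection 5: 70 + 45 = 115
Selection 6: 115 + 45 = 160
Selection 7: 160 + 45 = 205
Selection 8: 205 + 45 = 250
Selection 9: 250 + 45 = 295
Selection 10: 295 + 45 = 340
Selection 11: 340 + 45 = 385
Selection 12: 385 + 45 = 430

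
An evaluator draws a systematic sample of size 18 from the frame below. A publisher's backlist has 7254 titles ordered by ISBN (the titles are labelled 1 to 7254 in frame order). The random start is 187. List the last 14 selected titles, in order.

k = N/n = 7254/18 = 403
5th selection = 187 + 4×403 = 1799
6th: 1799 + 403 = 2202
7th: 2202 + 403 = 2605
8th: 2605 + 403 = 3008
9th: 3008 + 403 = 3411
10th: 3411 + 403 = 3814
11th: 3814 + 403 = 4217
12th: 4217 + 403 = 4620
13th: 4620 + 403 = 5023
14th: 5023 + 403 = 5426
15th: 5426 + 403 = 5829
16th: 5829 + 403 = 6232
17th: 6232 + 403 = 6635
18th: 6635 + 403 = 7038

1799, 2202, 2605, 3008, 3411, 3814, 4217, 4620, 5023, 5426, 5829, 6232, 6635, 7038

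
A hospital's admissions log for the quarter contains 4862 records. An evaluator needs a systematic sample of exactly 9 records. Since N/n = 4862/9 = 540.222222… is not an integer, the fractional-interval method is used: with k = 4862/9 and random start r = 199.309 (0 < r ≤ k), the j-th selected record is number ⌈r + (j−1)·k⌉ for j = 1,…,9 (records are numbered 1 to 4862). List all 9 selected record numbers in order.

j=1: r + 0k = 199.309 → ⌈·⌉ = 200
j=2: r + 1k = 739.531222… → ⌈·⌉ = 740
j=3: r + 2k = 1279.753444… → ⌈·⌉ = 1280
j=4: r + 3k = 1819.975666… → ⌈·⌉ = 1820
j=5: r + 4k = 2360.197888… → ⌈·⌉ = 2361
j=6: r + 5k = 2900.420111… → ⌈·⌉ = 2901
j=7: r + 6k = 3440.642333… → ⌈·⌉ = 3441
j=8: r + 7k = 3980.864555… → ⌈·⌉ = 3981
j=9: r + 8k = 4521.086777… → ⌈·⌉ = 4522

200, 740, 1280, 1820, 2361, 2901, 3441, 3981, 4522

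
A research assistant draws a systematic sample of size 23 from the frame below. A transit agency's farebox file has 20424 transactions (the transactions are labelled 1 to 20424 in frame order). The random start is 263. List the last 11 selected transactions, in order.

k = N/n = 20424/23 = 888
13th selection = 263 + 12×888 = 10919
14th: 10919 + 888 = 11807
15th: 11807 + 888 = 12695
16th: 12695 + 888 = 13583
17th: 13583 + 888 = 14471
18th: 14471 + 888 = 15359
19th: 15359 + 888 = 16247
20th: 16247 + 888 = 17135
21st: 17135 + 888 = 18023
22nd: 18023 + 888 = 18911
23rd: 18911 + 888 = 19799

10919, 11807, 12695, 13583, 14471, 15359, 16247, 17135, 18023, 18911, 19799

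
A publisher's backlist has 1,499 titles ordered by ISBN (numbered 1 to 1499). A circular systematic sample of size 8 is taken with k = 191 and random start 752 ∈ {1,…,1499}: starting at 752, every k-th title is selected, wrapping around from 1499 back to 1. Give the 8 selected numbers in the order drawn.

Selection 1: 752
Selection 2: 752 + 191 = 943
Selection 3: 943 + 191 = 1134
Selection 4: 1134 + 191 = 1325
Selection 5: 1325 + 191 = 1516 → 1516 − 1499 = 17
Selection 6: 17 + 191 = 208
Selection 7: 208 + 191 = 399
Selection 8: 399 + 191 = 590

752, 943, 1134, 1325, 17, 208, 399, 590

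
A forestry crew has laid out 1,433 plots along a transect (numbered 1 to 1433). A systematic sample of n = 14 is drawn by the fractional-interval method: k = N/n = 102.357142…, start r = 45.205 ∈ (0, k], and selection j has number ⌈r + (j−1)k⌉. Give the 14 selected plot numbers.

j=1: r + 0k = 45.205 → ⌈·⌉ = 46
j=2: r + 1k = 147.562142… → ⌈·⌉ = 148
j=3: r + 2k = 249.919285… → ⌈·⌉ = 250
j=4: r + 3k = 352.276428… → ⌈·⌉ = 353
j=5: r + 4k = 454.633571… → ⌈·⌉ = 455
j=6: r + 5k = 556.990714… → ⌈·⌉ = 557
j=7: r + 6k = 659.347857… → ⌈·⌉ = 660
j=8: r + 7k = 761.705 → ⌈·⌉ = 762
j=9: r + 8k = 864.062142… → ⌈·⌉ = 865
j=10: r + 9k = 966.419285… → ⌈·⌉ = 967
j=11: r + 10k = 1068.776428… → ⌈·⌉ = 1069
j=12: r + 11k = 1171.133571… → ⌈·⌉ = 1172
j=13: r + 12k = 1273.490714… → ⌈·⌉ = 1274
j=14: r + 13k = 1375.847857… → ⌈·⌉ = 1376

46, 148, 250, 353, 455, 557, 660, 762, 865, 967, 1069, 1172, 1274, 1376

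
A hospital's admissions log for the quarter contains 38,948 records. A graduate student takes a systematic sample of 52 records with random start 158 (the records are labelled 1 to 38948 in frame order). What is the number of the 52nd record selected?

38357

k = 38948/52 = 749
52nd selection = r + (52−1)·k = 158 + 51×749 = 158 + 38199 = 38357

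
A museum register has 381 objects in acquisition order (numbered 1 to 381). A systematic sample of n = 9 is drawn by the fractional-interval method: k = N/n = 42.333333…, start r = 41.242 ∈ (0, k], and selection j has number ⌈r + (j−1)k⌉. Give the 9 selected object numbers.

j=1: r + 0k = 41.242 → ⌈·⌉ = 42
j=2: r + 1k = 83.575333… → ⌈·⌉ = 84
j=3: r + 2k = 125.908666… → ⌈·⌉ = 126
j=4: r + 3k = 168.242 → ⌈·⌉ = 169
j=5: r + 4k = 210.575333… → ⌈·⌉ = 211
j=6: r + 5k = 252.908666… → ⌈·⌉ = 253
j=7: r + 6k = 295.242 → ⌈·⌉ = 296
j=8: r + 7k = 337.575333… → ⌈·⌉ = 338
j=9: r + 8k = 379.908666… → ⌈·⌉ = 380

42, 84, 126, 169, 211, 253, 296, 338, 380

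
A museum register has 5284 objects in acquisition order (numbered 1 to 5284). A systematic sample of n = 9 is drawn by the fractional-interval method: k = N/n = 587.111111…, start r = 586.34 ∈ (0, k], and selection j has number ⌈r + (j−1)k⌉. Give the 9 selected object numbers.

587, 1174, 1761, 2348, 2935, 3522, 4110, 4697, 5284

j=1: r + 0k = 586.34 → ⌈·⌉ = 587
j=2: r + 1k = 1173.451111… → ⌈·⌉ = 1174
j=3: r + 2k = 1760.562222… → ⌈·⌉ = 1761
j=4: r + 3k = 2347.673333… → ⌈·⌉ = 2348
j=5: r + 4k = 2934.784444… → ⌈·⌉ = 2935
j=6: r + 5k = 3521.895555… → ⌈·⌉ = 3522
j=7: r + 6k = 4109.006666… → ⌈·⌉ = 4110
j=8: r + 7k = 4696.117777… → ⌈·⌉ = 4697
j=9: r + 8k = 5283.228888… → ⌈·⌉ = 5284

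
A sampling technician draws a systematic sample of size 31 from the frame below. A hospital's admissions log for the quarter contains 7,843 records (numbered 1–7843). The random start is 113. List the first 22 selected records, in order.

k = N/n = 7843/31 = 253
record 1: 113
record 2: 113 + 253 = 366
record 3: 366 + 253 = 619
record 4: 619 + 253 = 872
record 5: 872 + 253 = 1125
record 6: 1125 + 253 = 1378
record 7: 1378 + 253 = 1631
record 8: 1631 + 253 = 1884
record 9: 1884 + 253 = 2137
record 10: 2137 + 253 = 2390
record 11: 2390 + 253 = 2643
record 12: 2643 + 253 = 2896
record 13: 2896 + 253 = 3149
record 14: 3149 + 253 = 3402
record 15: 3402 + 253 = 3655
record 16: 3655 + 253 = 3908
record 17: 3908 + 253 = 4161
record 18: 4161 + 253 = 4414
record 19: 4414 + 253 = 4667
record 20: 4667 + 253 = 4920
record 21: 4920 + 253 = 5173
record 22: 5173 + 253 = 5426

113, 366, 619, 872, 1125, 1378, 1631, 1884, 2137, 2390, 2643, 2896, 3149, 3402, 3655, 3908, 4161, 4414, 4667, 4920, 5173, 5426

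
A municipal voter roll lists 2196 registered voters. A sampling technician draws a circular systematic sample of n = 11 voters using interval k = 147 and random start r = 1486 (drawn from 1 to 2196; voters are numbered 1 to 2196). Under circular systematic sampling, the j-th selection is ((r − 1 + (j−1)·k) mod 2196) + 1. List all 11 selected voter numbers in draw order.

1486, 1633, 1780, 1927, 2074, 25, 172, 319, 466, 613, 760

Selection 1: 1486
Selection 2: 1486 + 147 = 1633
Selection 3: 1633 + 147 = 1780
Selection 4: 1780 + 147 = 1927
Selection 5: 1927 + 147 = 2074
Selection 6: 2074 + 147 = 2221 → 2221 − 2196 = 25
Selection 7: 25 + 147 = 172
Selection 8: 172 + 147 = 319
Selection 9: 319 + 147 = 466
Selection 10: 466 + 147 = 613
Selection 11: 613 + 147 = 760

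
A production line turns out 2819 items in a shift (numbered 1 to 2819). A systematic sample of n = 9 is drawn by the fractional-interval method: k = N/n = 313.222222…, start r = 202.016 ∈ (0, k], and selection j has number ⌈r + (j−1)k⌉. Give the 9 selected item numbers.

203, 516, 829, 1142, 1455, 1769, 2082, 2395, 2708

j=1: r + 0k = 202.016 → ⌈·⌉ = 203
j=2: r + 1k = 515.238222… → ⌈·⌉ = 516
j=3: r + 2k = 828.460444… → ⌈·⌉ = 829
j=4: r + 3k = 1141.682666… → ⌈·⌉ = 1142
j=5: r + 4k = 1454.904888… → ⌈·⌉ = 1455
j=6: r + 5k = 1768.127111… → ⌈·⌉ = 1769
j=7: r + 6k = 2081.349333… → ⌈·⌉ = 2082
j=8: r + 7k = 2394.571555… → ⌈·⌉ = 2395
j=9: r + 8k = 2707.793777… → ⌈·⌉ = 2708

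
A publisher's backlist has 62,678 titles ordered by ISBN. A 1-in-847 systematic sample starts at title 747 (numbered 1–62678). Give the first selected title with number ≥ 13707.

14299

k = 847
Steps past start: ⌈(13707 − 747)/847⌉ = ⌈12960/847⌉ = 16
Selected title: 747 + 16×847 = 14299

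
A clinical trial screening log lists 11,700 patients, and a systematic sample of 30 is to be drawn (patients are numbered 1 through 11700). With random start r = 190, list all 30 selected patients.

k = N/n = 11700/30 = 390
patient 1: 190
patient 2: 190 + 390 = 580
patient 3: 580 + 390 = 970
patient 4: 970 + 390 = 1360
patient 5: 1360 + 390 = 1750
patient 6: 1750 + 390 = 2140
patient 7: 2140 + 390 = 2530
patient 8: 2530 + 390 = 2920
patient 9: 2920 + 390 = 3310
patient 10: 3310 + 390 = 3700
patient 11: 3700 + 390 = 4090
patient 12: 4090 + 390 = 4480
patient 13: 4480 + 390 = 4870
patient 14: 4870 + 390 = 5260
patient 15: 5260 + 390 = 5650
patient 16: 5650 + 390 = 6040
patient 17: 6040 + 390 = 6430
patient 18: 6430 + 390 = 6820
patient 19: 6820 + 390 = 7210
patient 20: 7210 + 390 = 7600
patient 21: 7600 + 390 = 7990
patient 22: 7990 + 390 = 8380
patient 23: 8380 + 390 = 8770
patient 24: 8770 + 390 = 9160
patient 25: 9160 + 390 = 9550
patient 26: 9550 + 390 = 9940
patient 27: 9940 + 390 = 10330
patient 28: 10330 + 390 = 10720
patient 29: 10720 + 390 = 11110
patient 30: 11110 + 390 = 11500

190, 580, 970, 1360, 1750, 2140, 2530, 2920, 3310, 3700, 4090, 4480, 4870, 5260, 5650, 6040, 6430, 6820, 7210, 7600, 7990, 8380, 8770, 9160, 9550, 9940, 10330, 10720, 11110, 11500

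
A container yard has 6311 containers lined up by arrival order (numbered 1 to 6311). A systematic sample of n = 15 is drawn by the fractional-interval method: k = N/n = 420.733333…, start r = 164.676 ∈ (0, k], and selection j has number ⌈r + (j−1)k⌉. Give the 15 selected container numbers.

165, 586, 1007, 1427, 1848, 2269, 2690, 3110, 3531, 3952, 4373, 4793, 5214, 5635, 6055

j=1: r + 0k = 164.676 → ⌈·⌉ = 165
j=2: r + 1k = 585.409333… → ⌈·⌉ = 586
j=3: r + 2k = 1006.142666… → ⌈·⌉ = 1007
j=4: r + 3k = 1426.876 → ⌈·⌉ = 1427
j=5: r + 4k = 1847.609333… → ⌈·⌉ = 1848
j=6: r + 5k = 2268.342666… → ⌈·⌉ = 2269
j=7: r + 6k = 2689.076 → ⌈·⌉ = 2690
j=8: r + 7k = 3109.809333… → ⌈·⌉ = 3110
j=9: r + 8k = 3530.542666… → ⌈·⌉ = 3531
j=10: r + 9k = 3951.276 → ⌈·⌉ = 3952
j=11: r + 10k = 4372.009333… → ⌈·⌉ = 4373
j=12: r + 11k = 4792.742666… → ⌈·⌉ = 4793
j=13: r + 12k = 5213.476 → ⌈·⌉ = 5214
j=14: r + 13k = 5634.209333… → ⌈·⌉ = 5635
j=15: r + 14k = 6054.942666… → ⌈·⌉ = 6055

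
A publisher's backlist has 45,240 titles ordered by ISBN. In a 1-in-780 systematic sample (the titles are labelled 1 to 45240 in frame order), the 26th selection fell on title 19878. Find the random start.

k = 780
r = 19878 − (26−1)×780 = 19878 − 19500 = 378

378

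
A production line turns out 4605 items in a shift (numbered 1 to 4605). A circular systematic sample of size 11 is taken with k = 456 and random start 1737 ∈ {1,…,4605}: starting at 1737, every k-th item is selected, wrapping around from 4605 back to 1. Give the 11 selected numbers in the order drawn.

Selection 1: 1737
Selection 2: 1737 + 456 = 2193
Selection 3: 2193 + 456 = 2649
Selection 4: 2649 + 456 = 3105
Selection 5: 3105 + 456 = 3561
Selection 6: 3561 + 456 = 4017
Selection 7: 4017 + 456 = 4473
Selection 8: 4473 + 456 = 4929 → 4929 − 4605 = 324
Selection 9: 324 + 456 = 780
Selection 10: 780 + 456 = 1236
Selection 11: 1236 + 456 = 1692

1737, 2193, 2649, 3105, 3561, 4017, 4473, 324, 780, 1236, 1692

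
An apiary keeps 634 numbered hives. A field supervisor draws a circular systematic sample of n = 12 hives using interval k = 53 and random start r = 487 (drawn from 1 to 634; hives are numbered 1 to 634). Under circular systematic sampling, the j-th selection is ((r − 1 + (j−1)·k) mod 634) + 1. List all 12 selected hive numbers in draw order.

Selection 1: 487
Selection 2: 487 + 53 = 540
Selection 3: 540 + 53 = 593
Selection 4: 593 + 53 = 646 → 646 − 634 = 12
Selection 5: 12 + 53 = 65
Selection 6: 65 + 53 = 118
Selection 7: 118 + 53 = 171
Selection 8: 171 + 53 = 224
Selection 9: 224 + 53 = 277
Selection 10: 277 + 53 = 330
Selection 11: 330 + 53 = 383
Selection 12: 383 + 53 = 436

487, 540, 593, 12, 65, 118, 171, 224, 277, 330, 383, 436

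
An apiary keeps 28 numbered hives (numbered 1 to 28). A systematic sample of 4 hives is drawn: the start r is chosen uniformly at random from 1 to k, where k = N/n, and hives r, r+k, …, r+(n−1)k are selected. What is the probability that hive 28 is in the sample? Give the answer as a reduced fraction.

1/7

k = 28/4 = 7.
Hive 28 is selected iff r ≡ 28 (mod 7); exactly one such r in {1,…,7}.
Inclusion probability = 1/7.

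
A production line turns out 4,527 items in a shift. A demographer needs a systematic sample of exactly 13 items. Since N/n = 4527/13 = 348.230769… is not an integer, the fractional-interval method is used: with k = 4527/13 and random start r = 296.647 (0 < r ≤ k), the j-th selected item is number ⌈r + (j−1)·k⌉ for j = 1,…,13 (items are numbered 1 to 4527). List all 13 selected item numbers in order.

j=1: r + 0k = 296.647 → ⌈·⌉ = 297
j=2: r + 1k = 644.877769… → ⌈·⌉ = 645
j=3: r + 2k = 993.108538… → ⌈·⌉ = 994
j=4: r + 3k = 1341.339307… → ⌈·⌉ = 1342
j=5: r + 4k = 1689.570076… → ⌈·⌉ = 1690
j=6: r + 5k = 2037.800846… → ⌈·⌉ = 2038
j=7: r + 6k = 2386.031615… → ⌈·⌉ = 2387
j=8: r + 7k = 2734.262384… → ⌈·⌉ = 2735
j=9: r + 8k = 3082.493153… → ⌈·⌉ = 3083
j=10: r + 9k = 3430.723923… → ⌈·⌉ = 3431
j=11: r + 10k = 3778.954692… → ⌈·⌉ = 3779
j=12: r + 11k = 4127.185461… → ⌈·⌉ = 4128
j=13: r + 12k = 4475.416230… → ⌈·⌉ = 4476

297, 645, 994, 1342, 1690, 2038, 2387, 2735, 3083, 3431, 3779, 4128, 4476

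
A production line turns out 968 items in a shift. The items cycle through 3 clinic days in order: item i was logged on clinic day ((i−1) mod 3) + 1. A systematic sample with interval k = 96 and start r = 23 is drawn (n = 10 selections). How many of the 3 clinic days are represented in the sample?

Consecutive selections differ by k = 96, so their clinic day numbers differ by 96 mod 3 = 0.
gcd(96, 3) = 3, so the sample visits 3/3 = 1 distinct residues mod 3.
Start 23 is clinic day 2; the clinic days hit are 2.

1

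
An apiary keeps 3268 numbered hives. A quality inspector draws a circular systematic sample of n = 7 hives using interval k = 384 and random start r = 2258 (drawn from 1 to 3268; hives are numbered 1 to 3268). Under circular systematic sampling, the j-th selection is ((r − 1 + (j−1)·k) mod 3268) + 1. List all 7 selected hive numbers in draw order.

2258, 2642, 3026, 142, 526, 910, 1294

Selection 1: 2258
Selection 2: 2258 + 384 = 2642
Selection 3: 2642 + 384 = 3026
Selection 4: 3026 + 384 = 3410 → 3410 − 3268 = 142
Selection 5: 142 + 384 = 526
Selection 6: 526 + 384 = 910
Selection 7: 910 + 384 = 1294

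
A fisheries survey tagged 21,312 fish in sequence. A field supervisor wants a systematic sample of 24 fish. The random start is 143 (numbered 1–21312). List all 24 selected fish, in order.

k = N/n = 21312/24 = 888
fish 1: 143
fish 2: 143 + 888 = 1031
fish 3: 1031 + 888 = 1919
fish 4: 1919 + 888 = 2807
fish 5: 2807 + 888 = 3695
fish 6: 3695 + 888 = 4583
fish 7: 4583 + 888 = 5471
fish 8: 5471 + 888 = 6359
fish 9: 6359 + 888 = 7247
fish 10: 7247 + 888 = 8135
fish 11: 8135 + 888 = 9023
fish 12: 9023 + 888 = 9911
fish 13: 9911 + 888 = 10799
fish 14: 10799 + 888 = 11687
fish 15: 11687 + 888 = 12575
fish 16: 12575 + 888 = 13463
fish 17: 13463 + 888 = 14351
fish 18: 14351 + 888 = 15239
fish 19: 15239 + 888 = 16127
fish 20: 16127 + 888 = 17015
fish 21: 17015 + 888 = 17903
fish 22: 17903 + 888 = 18791
fish 23: 18791 + 888 = 19679
fish 24: 19679 + 888 = 20567

143, 1031, 1919, 2807, 3695, 4583, 5471, 6359, 7247, 8135, 9023, 9911, 10799, 11687, 12575, 13463, 14351, 15239, 16127, 17015, 17903, 18791, 19679, 20567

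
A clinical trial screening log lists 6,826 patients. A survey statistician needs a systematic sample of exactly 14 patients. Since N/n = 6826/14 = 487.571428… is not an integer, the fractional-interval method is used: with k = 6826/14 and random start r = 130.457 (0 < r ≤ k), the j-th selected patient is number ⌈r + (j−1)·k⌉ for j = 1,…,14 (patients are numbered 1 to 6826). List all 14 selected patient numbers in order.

j=1: r + 0k = 130.457 → ⌈·⌉ = 131
j=2: r + 1k = 618.028428… → ⌈·⌉ = 619
j=3: r + 2k = 1105.599857… → ⌈·⌉ = 1106
j=4: r + 3k = 1593.171285… → ⌈·⌉ = 1594
j=5: r + 4k = 2080.742714… → ⌈·⌉ = 2081
j=6: r + 5k = 2568.314142… → ⌈·⌉ = 2569
j=7: r + 6k = 3055.885571… → ⌈·⌉ = 3056
j=8: r + 7k = 3543.457 → ⌈·⌉ = 3544
j=9: r + 8k = 4031.028428… → ⌈·⌉ = 4032
j=10: r + 9k = 4518.599857… → ⌈·⌉ = 4519
j=11: r + 10k = 5006.171285… → ⌈·⌉ = 5007
j=12: r + 11k = 5493.742714… → ⌈·⌉ = 5494
j=13: r + 12k = 5981.314142… → ⌈·⌉ = 5982
j=14: r + 13k = 6468.885571… → ⌈·⌉ = 6469

131, 619, 1106, 1594, 2081, 2569, 3056, 3544, 4032, 4519, 5007, 5494, 5982, 6469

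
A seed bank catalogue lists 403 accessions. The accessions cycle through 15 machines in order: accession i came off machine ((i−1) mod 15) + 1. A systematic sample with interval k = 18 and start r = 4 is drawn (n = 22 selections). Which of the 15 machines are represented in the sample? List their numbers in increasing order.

1, 4, 7, 10, 13

Consecutive selections differ by k = 18, so their machine numbers differ by 18 mod 15 = 3.
gcd(18, 15) = 3, so the sample visits 15/3 = 5 distinct residues mod 15.
Start 4 is machine 4; the machines hit are 1, 4, 7, 10, 13.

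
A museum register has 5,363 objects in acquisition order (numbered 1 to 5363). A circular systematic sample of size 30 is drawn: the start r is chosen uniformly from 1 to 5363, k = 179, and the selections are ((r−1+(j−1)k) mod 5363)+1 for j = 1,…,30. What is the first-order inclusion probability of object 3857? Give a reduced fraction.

For each position j, as r ranges over 1…5363 the j-th selection hits every object exactly once, so object 3857 is selected for exactly 30 of the 5363 starts.
Inclusion probability = 30/5363.

30/5363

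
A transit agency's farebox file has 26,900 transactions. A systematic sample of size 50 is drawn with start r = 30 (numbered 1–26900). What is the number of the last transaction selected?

26392

k = 26900/50 = 538
50th selection = r + (50−1)·k = 30 + 49×538 = 30 + 26362 = 26392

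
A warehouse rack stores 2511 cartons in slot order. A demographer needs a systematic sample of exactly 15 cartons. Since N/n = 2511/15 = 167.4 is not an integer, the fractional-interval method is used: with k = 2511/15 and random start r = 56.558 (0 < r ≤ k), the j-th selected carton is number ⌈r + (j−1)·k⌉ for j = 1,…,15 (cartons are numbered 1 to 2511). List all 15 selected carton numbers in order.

j=1: r + 0k = 56.558 → ⌈·⌉ = 57
j=2: r + 1k = 223.958 → ⌈·⌉ = 224
j=3: r + 2k = 391.358 → ⌈·⌉ = 392
j=4: r + 3k = 558.758 → ⌈·⌉ = 559
j=5: r + 4k = 726.158 → ⌈·⌉ = 727
j=6: r + 5k = 893.558 → ⌈·⌉ = 894
j=7: r + 6k = 1060.958 → ⌈·⌉ = 1061
j=8: r + 7k = 1228.358 → ⌈·⌉ = 1229
j=9: r + 8k = 1395.758 → ⌈·⌉ = 1396
j=10: r + 9k = 1563.158 → ⌈·⌉ = 1564
j=11: r + 10k = 1730.558 → ⌈·⌉ = 1731
j=12: r + 11k = 1897.958 → ⌈·⌉ = 1898
j=13: r + 12k = 2065.358 → ⌈·⌉ = 2066
j=14: r + 13k = 2232.758 → ⌈·⌉ = 2233
j=15: r + 14k = 2400.158 → ⌈·⌉ = 2401

57, 224, 392, 559, 727, 894, 1061, 1229, 1396, 1564, 1731, 1898, 2066, 2233, 2401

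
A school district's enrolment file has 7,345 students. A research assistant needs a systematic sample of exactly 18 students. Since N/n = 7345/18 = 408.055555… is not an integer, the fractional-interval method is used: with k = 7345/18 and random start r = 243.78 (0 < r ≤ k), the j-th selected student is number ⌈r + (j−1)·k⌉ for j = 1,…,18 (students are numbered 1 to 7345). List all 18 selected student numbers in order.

244, 652, 1060, 1468, 1877, 2285, 2693, 3101, 3509, 3917, 4325, 4733, 5141, 5549, 5957, 6365, 6773, 7181

j=1: r + 0k = 243.78 → ⌈·⌉ = 244
j=2: r + 1k = 651.835555… → ⌈·⌉ = 652
j=3: r + 2k = 1059.891111… → ⌈·⌉ = 1060
j=4: r + 3k = 1467.946666… → ⌈·⌉ = 1468
j=5: r + 4k = 1876.002222… → ⌈·⌉ = 1877
j=6: r + 5k = 2284.057777… → ⌈·⌉ = 2285
j=7: r + 6k = 2692.113333… → ⌈·⌉ = 2693
j=8: r + 7k = 3100.168888… → ⌈·⌉ = 3101
j=9: r + 8k = 3508.224444… → ⌈·⌉ = 3509
j=10: r + 9k = 3916.28 → ⌈·⌉ = 3917
j=11: r + 10k = 4324.335555… → ⌈·⌉ = 4325
j=12: r + 11k = 4732.391111… → ⌈·⌉ = 4733
j=13: r + 12k = 5140.446666… → ⌈·⌉ = 5141
j=14: r + 13k = 5548.502222… → ⌈·⌉ = 5549
j=15: r + 14k = 5956.557777… → ⌈·⌉ = 5957
j=16: r + 15k = 6364.613333… → ⌈·⌉ = 6365
j=17: r + 16k = 6772.668888… → ⌈·⌉ = 6773
j=18: r + 17k = 7180.724444… → ⌈·⌉ = 7181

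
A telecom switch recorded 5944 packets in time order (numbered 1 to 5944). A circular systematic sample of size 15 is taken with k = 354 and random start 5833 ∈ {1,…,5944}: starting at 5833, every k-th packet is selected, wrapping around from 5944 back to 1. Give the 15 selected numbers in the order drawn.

5833, 243, 597, 951, 1305, 1659, 2013, 2367, 2721, 3075, 3429, 3783, 4137, 4491, 4845

Selection 1: 5833
Selection 2: 5833 + 354 = 6187 → 6187 − 5944 = 243
Selection 3: 243 + 354 = 597
Selection 4: 597 + 354 = 951
Selection 5: 951 + 354 = 1305
Selection 6: 1305 + 354 = 1659
Selection 7: 1659 + 354 = 2013
Selection 8: 2013 + 354 = 2367
Selection 9: 2367 + 354 = 2721
Selection 10: 2721 + 354 = 3075
Selection 11: 3075 + 354 = 3429
Selection 12: 3429 + 354 = 3783
Selection 13: 3783 + 354 = 4137
Selection 14: 4137 + 354 = 4491
Selection 15: 4491 + 354 = 4845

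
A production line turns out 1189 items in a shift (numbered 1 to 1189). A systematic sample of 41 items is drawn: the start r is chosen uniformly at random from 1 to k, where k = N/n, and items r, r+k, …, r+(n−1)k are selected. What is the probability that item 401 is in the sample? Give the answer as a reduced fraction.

1/29

k = 1189/41 = 29.
Item 401 is selected iff r ≡ 401 (mod 29); exactly one such r in {1,…,29}.
Inclusion probability = 1/29.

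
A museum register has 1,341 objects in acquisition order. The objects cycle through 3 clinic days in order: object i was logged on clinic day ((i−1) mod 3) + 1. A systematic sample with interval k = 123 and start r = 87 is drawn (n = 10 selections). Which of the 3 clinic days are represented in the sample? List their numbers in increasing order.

3

Consecutive selections differ by k = 123, so their clinic day numbers differ by 123 mod 3 = 0.
gcd(123, 3) = 3, so the sample visits 3/3 = 1 distinct residues mod 3.
Start 87 is clinic day 3; the clinic days hit are 3.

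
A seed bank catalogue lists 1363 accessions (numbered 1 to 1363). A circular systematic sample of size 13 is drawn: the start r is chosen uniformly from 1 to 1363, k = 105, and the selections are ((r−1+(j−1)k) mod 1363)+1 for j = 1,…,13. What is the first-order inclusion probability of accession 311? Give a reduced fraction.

13/1363

For each position j, as r ranges over 1…1363 the j-th selection hits every accession exactly once, so accession 311 is selected for exactly 13 of the 1363 starts.
Inclusion probability = 13/1363.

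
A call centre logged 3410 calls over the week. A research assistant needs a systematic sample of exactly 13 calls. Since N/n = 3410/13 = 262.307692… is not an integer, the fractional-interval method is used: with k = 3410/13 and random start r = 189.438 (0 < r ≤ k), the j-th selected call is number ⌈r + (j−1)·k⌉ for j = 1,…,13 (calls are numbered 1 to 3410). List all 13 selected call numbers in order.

190, 452, 715, 977, 1239, 1501, 1764, 2026, 2288, 2551, 2813, 3075, 3338

j=1: r + 0k = 189.438 → ⌈·⌉ = 190
j=2: r + 1k = 451.745692… → ⌈·⌉ = 452
j=3: r + 2k = 714.053384… → ⌈·⌉ = 715
j=4: r + 3k = 976.361076… → ⌈·⌉ = 977
j=5: r + 4k = 1238.668769… → ⌈·⌉ = 1239
j=6: r + 5k = 1500.976461… → ⌈·⌉ = 1501
j=7: r + 6k = 1763.284153… → ⌈·⌉ = 1764
j=8: r + 7k = 2025.591846… → ⌈·⌉ = 2026
j=9: r + 8k = 2287.899538… → ⌈·⌉ = 2288
j=10: r + 9k = 2550.207230… → ⌈·⌉ = 2551
j=11: r + 10k = 2812.514923… → ⌈·⌉ = 2813
j=12: r + 11k = 3074.822615… → ⌈·⌉ = 3075
j=13: r + 12k = 3337.130307… → ⌈·⌉ = 3338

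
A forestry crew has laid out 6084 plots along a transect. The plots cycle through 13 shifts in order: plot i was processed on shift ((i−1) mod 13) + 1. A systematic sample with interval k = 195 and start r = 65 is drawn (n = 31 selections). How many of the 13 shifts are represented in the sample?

1

Consecutive selections differ by k = 195, so their shift numbers differ by 195 mod 13 = 0.
gcd(195, 13) = 13, so the sample visits 13/13 = 1 distinct residues mod 13.
Start 65 is shift 13; the shifts hit are 13.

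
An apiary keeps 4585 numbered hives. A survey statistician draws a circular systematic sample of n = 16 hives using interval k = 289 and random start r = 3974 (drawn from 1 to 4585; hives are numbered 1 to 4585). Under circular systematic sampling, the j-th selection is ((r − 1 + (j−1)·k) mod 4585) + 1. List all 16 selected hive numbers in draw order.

3974, 4263, 4552, 256, 545, 834, 1123, 1412, 1701, 1990, 2279, 2568, 2857, 3146, 3435, 3724

Selection 1: 3974
Selection 2: 3974 + 289 = 4263
Selection 3: 4263 + 289 = 4552
Selection 4: 4552 + 289 = 4841 → 4841 − 4585 = 256
Selection 5: 256 + 289 = 545
Selection 6: 545 + 289 = 834
Selection 7: 834 + 289 = 1123
Selection 8: 1123 + 289 = 1412
Selection 9: 1412 + 289 = 1701
Selection 10: 1701 + 289 = 1990
Selection 11: 1990 + 289 = 2279
Selection 12: 2279 + 289 = 2568
Selection 13: 2568 + 289 = 2857
Selection 14: 2857 + 289 = 3146
Selection 15: 3146 + 289 = 3435
Selection 16: 3435 + 289 = 3724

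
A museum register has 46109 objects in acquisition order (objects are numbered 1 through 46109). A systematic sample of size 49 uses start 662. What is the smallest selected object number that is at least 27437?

k = 46109/49 = 941
Steps past start: ⌈(27437 − 662)/941⌉ = ⌈26775/941⌉ = 29
Selected object: 662 + 29×941 = 27951

27951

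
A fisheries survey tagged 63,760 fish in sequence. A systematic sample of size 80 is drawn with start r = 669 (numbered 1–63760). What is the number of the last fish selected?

k = 63760/80 = 797
80th selection = r + (80−1)·k = 669 + 79×797 = 669 + 62963 = 63632

63632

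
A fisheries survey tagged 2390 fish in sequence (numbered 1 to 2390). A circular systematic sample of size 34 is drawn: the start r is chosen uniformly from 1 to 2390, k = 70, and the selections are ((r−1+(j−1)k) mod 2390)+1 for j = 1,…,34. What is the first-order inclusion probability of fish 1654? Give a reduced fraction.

For each position j, as r ranges over 1…2390 the j-th selection hits every fish exactly once, so fish 1654 is selected for exactly 34 of the 2390 starts.
Inclusion probability = 34/2390 = 17/1195.

17/1195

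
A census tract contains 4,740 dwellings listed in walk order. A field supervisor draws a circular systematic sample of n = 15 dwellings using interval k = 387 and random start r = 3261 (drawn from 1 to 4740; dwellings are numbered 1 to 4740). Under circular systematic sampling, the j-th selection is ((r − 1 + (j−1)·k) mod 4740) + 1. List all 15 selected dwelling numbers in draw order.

3261, 3648, 4035, 4422, 69, 456, 843, 1230, 1617, 2004, 2391, 2778, 3165, 3552, 3939

Selection 1: 3261
Selection 2: 3261 + 387 = 3648
Selection 3: 3648 + 387 = 4035
Selection 4: 4035 + 387 = 4422
Selection 5: 4422 + 387 = 4809 → 4809 − 4740 = 69
Selection 6: 69 + 387 = 456
Selection 7: 456 + 387 = 843
Selection 8: 843 + 387 = 1230
Selection 9: 1230 + 387 = 1617
Selection 10: 1617 + 387 = 2004
Selection 11: 2004 + 387 = 2391
Selection 12: 2391 + 387 = 2778
Selection 13: 2778 + 387 = 3165
Selection 14: 3165 + 387 = 3552
Selection 15: 3552 + 387 = 3939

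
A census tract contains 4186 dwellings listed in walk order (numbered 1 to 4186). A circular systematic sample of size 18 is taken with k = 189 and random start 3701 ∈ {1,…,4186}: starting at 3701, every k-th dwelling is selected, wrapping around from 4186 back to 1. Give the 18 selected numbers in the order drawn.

Selection 1: 3701
Selection 2: 3701 + 189 = 3890
Selection 3: 3890 + 189 = 4079
Selection 4: 4079 + 189 = 4268 → 4268 − 4186 = 82
Selection 5: 82 + 189 = 271
Selection 6: 271 + 189 = 460
Selection 7: 460 + 189 = 649
Selection 8: 649 + 189 = 838
Selection 9: 838 + 189 = 1027
Selection 10: 1027 + 189 = 1216
Selection 11: 1216 + 189 = 1405
Selection 12: 1405 + 189 = 1594
Selection 13: 1594 + 189 = 1783
Selection 14: 1783 + 189 = 1972
Selection 15: 1972 + 189 = 2161
Selection 16: 2161 + 189 = 2350
Selection 17: 2350 + 189 = 2539
Selection 18: 2539 + 189 = 2728

3701, 3890, 4079, 82, 271, 460, 649, 838, 1027, 1216, 1405, 1594, 1783, 1972, 2161, 2350, 2539, 2728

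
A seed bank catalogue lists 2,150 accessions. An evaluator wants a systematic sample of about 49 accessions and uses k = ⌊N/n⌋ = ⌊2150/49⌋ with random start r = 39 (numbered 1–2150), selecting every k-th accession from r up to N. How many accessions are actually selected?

50

k = ⌊2150/49⌋ = 43
Achieved size = ⌊(2150 − 39)/43⌋ + 1 = ⌊2111/43⌋ + 1 = 49 + 1 = 50
(last selection: 39 + 49×43 = 2146 ≤ 2150; next would be 2189 > 2150)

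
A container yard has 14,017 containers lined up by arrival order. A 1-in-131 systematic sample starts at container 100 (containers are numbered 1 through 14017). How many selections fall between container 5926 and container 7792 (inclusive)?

14

k = 131
First selection ≥ 5926: 100 + ⌈(5926−100)/131⌉·131 = 100 + 45×131 = 5995
Last selection ≤ 7792: 100 + ⌊(7792−100)/131⌋·131 = 100 + 58×131 = 7698
Count = 58 − 45 + 1 = 14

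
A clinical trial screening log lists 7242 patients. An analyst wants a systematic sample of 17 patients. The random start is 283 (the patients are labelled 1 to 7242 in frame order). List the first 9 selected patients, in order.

283, 709, 1135, 1561, 1987, 2413, 2839, 3265, 3691

k = N/n = 7242/17 = 426
patient 1: 283
patient 2: 283 + 426 = 709
patient 3: 709 + 426 = 1135
patient 4: 1135 + 426 = 1561
patient 5: 1561 + 426 = 1987
patient 6: 1987 + 426 = 2413
patient 7: 2413 + 426 = 2839
patient 8: 2839 + 426 = 3265
patient 9: 3265 + 426 = 3691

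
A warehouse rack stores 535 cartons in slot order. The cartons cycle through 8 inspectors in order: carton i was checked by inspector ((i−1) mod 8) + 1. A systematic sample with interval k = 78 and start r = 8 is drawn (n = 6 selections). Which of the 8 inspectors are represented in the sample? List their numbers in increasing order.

2, 4, 6, 8

Consecutive selections differ by k = 78, so their inspector numbers differ by 78 mod 8 = 6.
gcd(78, 8) = 2, so the sample visits 8/2 = 4 distinct residues mod 8.
Start 8 is inspector 8; the inspectors hit are 2, 4, 6, 8.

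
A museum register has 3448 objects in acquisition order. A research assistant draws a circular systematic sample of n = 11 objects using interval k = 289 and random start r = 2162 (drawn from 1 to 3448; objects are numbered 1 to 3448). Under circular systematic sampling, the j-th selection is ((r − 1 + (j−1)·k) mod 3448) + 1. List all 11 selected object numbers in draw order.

Selection 1: 2162
Selection 2: 2162 + 289 = 2451
Selection 3: 2451 + 289 = 2740
Selection 4: 2740 + 289 = 3029
Selection 5: 3029 + 289 = 3318
Selection 6: 3318 + 289 = 3607 → 3607 − 3448 = 159
Selection 7: 159 + 289 = 448
Selection 8: 448 + 289 = 737
Selection 9: 737 + 289 = 1026
Selection 10: 1026 + 289 = 1315
Selection 11: 1315 + 289 = 1604

2162, 2451, 2740, 3029, 3318, 159, 448, 737, 1026, 1315, 1604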